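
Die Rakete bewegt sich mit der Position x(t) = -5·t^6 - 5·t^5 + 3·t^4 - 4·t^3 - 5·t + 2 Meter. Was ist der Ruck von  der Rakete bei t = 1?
Um dies zu lösen, müssen wir 3 Ableitungen unserer Gleichung für die Position x(t) = -5·t^6 - 5·t^5 + 3·t^4 - 4·t^3 - 5·t + 2 nehmen. Mit d/dt von x(t) finden wir v(t) = -30·t^5 - 25·t^4 + 12·t^3 - 12·t^2 - 5. Durch Ableiten von der Geschwindigkeit erhalten wir die Beschleunigung: a(t) = -150·t^4 - 100·t^3 + 36·t^2 - 24·t. Durch Ableiten von der Beschleunigung erhalten wir den Ruck: j(t) = -600·t^3 - 300·t^2 + 72·t - 24. Aus der Gleichung für den Ruck j(t) = -600·t^3 - 300·t^2 + 72·t - 24, setzen wir t = 1 ein und erhalten j = -852.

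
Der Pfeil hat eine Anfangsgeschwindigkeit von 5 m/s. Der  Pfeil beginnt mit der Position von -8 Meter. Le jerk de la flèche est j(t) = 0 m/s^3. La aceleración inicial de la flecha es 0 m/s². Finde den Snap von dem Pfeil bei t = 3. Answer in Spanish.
Partiendo de la sacudida j(t) = 0, tomamos 1 derivada. La derivada de la sacudida da el snap: s(t) = 0. Usando s(t) = 0 y sustituyendo t = 3, encontramos s = 0.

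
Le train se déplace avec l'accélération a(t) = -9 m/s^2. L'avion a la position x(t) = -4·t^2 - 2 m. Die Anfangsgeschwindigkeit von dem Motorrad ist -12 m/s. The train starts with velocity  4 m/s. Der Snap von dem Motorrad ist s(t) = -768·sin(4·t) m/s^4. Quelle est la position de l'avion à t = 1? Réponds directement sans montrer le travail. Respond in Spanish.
La posición en t = 1 es x = -6.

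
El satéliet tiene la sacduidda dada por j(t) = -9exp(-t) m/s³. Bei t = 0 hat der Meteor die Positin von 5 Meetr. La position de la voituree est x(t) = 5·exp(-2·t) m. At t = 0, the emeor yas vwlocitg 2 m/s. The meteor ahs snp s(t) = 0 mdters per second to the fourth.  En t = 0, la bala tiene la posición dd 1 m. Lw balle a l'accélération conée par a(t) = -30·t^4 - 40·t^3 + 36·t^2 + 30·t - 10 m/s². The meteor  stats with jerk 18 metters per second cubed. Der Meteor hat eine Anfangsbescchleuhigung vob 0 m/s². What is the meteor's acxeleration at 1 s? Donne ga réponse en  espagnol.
Partiendo del snap s(t) = 0, tomamos 2 integrales. La integral del snap, con j(0) = 18, da la sacudida: j(t) = 18. La antiderivada de la sacudida es la aceleración. Usando a(0) = 0, obtenemos a(t) = 18·t. Tenemos la aceleración a(t) = 18·t. Sustituyendo t = 1: a(1) = 18.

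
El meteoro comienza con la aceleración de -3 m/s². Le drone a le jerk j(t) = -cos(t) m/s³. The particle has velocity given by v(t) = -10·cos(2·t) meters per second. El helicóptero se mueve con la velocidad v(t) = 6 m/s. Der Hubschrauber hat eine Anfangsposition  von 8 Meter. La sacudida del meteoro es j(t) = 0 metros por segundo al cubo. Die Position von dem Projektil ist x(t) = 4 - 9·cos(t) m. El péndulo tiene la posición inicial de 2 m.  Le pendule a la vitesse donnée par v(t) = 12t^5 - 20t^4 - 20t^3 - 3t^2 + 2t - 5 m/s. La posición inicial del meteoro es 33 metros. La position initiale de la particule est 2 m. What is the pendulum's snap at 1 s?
Starting from velocity v(t) = 12·t^5 - 20·t^4 - 20·t^3 - 3·t^2 + 2·t - 5, we take 3 derivatives. Taking d/dt of v(t), we find a(t) = 60·t^4 - 80·t^3 - 60·t^2 - 6·t + 2. The derivative of acceleration gives jerk: j(t) = 240·t^3 - 240·t^2 - 120·t - 6. Differentiating jerk, we get snap: s(t) = 720·t^2 - 480·t - 120. Using s(t) = 720·t^2 - 480·t - 120 and substituting t = 1, we find s = 120.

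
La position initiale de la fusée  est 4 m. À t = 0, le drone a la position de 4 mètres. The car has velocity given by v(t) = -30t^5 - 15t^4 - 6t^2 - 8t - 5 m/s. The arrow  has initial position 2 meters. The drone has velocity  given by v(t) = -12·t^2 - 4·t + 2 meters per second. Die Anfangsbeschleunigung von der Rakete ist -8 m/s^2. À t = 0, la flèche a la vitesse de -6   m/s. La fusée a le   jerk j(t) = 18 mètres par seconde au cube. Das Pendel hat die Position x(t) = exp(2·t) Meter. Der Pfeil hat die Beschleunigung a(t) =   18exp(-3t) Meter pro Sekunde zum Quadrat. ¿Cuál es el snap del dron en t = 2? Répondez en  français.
Nous devons dériver notre équation de la vitesse v(t) = -12·t^2 - 4·t + 2 3 fois. En prenant d/dt de v(t), nous trouvons a(t) = -24·t - 4. En dérivant l'accélération, nous obtenons le jerk: j(t) = -24. La dérivée du jerk donne le snap: s(t) = 0. Nous avons le snap s(t) = 0. En substituant t = 2: s(2) = 0.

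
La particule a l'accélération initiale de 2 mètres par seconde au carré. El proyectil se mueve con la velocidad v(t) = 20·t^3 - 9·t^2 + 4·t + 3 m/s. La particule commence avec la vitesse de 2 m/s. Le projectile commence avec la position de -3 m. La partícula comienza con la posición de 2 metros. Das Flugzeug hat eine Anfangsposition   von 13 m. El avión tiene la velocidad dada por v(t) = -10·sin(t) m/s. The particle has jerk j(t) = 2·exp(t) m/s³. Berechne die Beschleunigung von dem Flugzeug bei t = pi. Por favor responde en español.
Para resolver esto, necesitamos tomar 1 derivada de nuestra ecuación de la velocidad v(t) = -10·sin(t). Derivando la velocidad, obtenemos la aceleración: a(t) = -10·cos(t). Tenemos la aceleración a(t) = -10·cos(t). Sustituyendo t = pi: a(pi) = 10.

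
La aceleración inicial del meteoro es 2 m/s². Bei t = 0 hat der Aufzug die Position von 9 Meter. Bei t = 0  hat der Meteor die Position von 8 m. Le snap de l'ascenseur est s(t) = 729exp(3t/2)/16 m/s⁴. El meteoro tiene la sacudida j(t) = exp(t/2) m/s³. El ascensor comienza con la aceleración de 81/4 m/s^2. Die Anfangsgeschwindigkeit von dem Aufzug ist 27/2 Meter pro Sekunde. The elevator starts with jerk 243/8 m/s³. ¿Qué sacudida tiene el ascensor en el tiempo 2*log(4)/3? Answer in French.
Nous devons intégrer notre équation du snap s(t) = 729·exp(3·t/2)/16 1 fois. En prenant ∫s(t)dt et en appliquant j(0) = 243/8, nous trouvons j(t) = 243·exp(3·t/2)/8. De l'équation du jerk j(t) = 243·exp(3·t/2)/8, nous substituons t = 2*log(4)/3 pour obtenir j = 243/2.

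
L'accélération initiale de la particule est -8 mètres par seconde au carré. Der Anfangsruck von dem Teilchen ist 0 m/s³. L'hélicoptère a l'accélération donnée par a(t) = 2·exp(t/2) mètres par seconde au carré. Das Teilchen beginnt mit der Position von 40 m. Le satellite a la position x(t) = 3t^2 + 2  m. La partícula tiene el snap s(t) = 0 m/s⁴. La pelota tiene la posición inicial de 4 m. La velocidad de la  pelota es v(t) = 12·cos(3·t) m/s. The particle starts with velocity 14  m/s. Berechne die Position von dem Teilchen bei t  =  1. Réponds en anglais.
We must find the integral of our snap equation s(t) = 0 4 times. The integral of snap, with j(0) = 0, gives jerk: j(t) = 0. Taking ∫j(t)dt and applying a(0) = -8, we find a(t) = -8. The antiderivative of acceleration is velocity. Using v(0) = 14, we get v(t) = 14 - 8·t. Taking ∫v(t)dt and applying x(0) = 40, we find x(t) = -4·t^2 + 14·t + 40. We have position x(t) = -4·t^2 + 14·t + 40. Substituting t = 1: x(1) = 50.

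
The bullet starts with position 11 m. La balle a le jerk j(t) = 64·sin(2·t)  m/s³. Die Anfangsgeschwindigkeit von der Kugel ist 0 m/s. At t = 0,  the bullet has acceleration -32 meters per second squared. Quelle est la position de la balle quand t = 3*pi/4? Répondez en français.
Pour résoudre ceci, nous devons prendre 3 intégrales de notre équation du jerk j(t) = 64·sin(2·t). L'intégrale du jerk, avec a(0) = -32, donne l'accélération: a(t) = -32·cos(2·t). La primitive de l'accélération est la vitesse. En utilisant v(0) = 0, nous obtenons v(t) = -16·sin(2·t). En prenant ∫v(t)dt et en appliquant x(0) = 11, nous trouvons x(t) = 8·cos(2·t) + 3. En utilisant x(t) = 8·cos(2·t) + 3 et en substituant t = 3*pi/4, nous trouvons x = 3.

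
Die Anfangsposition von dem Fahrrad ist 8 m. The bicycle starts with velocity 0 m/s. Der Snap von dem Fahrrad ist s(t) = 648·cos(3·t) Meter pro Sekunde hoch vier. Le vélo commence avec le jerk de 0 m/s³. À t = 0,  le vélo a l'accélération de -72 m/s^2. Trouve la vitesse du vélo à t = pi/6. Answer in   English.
We must find the antiderivative of our snap equation s(t) = 648·cos(3·t) 3 times. Finding the integral of s(t) and using j(0) = 0: j(t) = 216·sin(3·t). Taking ∫j(t)dt and applying a(0) = -72, we find a(t) = -72·cos(3·t). Integrating acceleration and using the initial condition v(0) = 0, we get v(t) = -24·sin(3·t). Using v(t) = -24·sin(3·t) and substituting t = pi/6, we find v = -24.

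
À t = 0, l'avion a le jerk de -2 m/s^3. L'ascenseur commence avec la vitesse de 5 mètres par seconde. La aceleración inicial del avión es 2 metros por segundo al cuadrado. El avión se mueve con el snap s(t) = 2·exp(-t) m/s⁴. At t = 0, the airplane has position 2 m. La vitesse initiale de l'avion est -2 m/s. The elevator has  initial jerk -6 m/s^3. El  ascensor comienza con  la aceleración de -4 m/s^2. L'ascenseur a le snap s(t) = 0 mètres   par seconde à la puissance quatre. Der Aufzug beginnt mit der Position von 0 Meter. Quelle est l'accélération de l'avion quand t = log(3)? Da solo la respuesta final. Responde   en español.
La respuesta es 2/3.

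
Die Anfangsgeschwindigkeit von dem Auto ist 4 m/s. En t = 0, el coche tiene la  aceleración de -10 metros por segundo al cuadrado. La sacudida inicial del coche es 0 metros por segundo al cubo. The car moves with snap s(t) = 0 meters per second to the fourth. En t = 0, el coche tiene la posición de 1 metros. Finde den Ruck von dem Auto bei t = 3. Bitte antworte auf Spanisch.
Partiendo del snap s(t) = 0, tomamos 1 integral. La integral del snap, con j(0) = 0, da la sacudida: j(t) = 0. De la ecuación de la sacudida j(t) = 0, sustituimos t = 3 para obtener j = 0.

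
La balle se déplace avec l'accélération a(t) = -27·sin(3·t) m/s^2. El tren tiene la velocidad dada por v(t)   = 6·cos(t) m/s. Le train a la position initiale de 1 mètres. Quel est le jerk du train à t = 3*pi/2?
Nous devons dériver notre équation de la vitesse v(t) = 6·cos(t) 2 fois. En prenant d/dt de v(t), nous trouvons a(t) = -6·sin(t). En dérivant l'accélération, nous obtenons le jerk: j(t) = -6·cos(t). Nous avons le jerk j(t) = -6·cos(t). En substituant t = 3*pi/2: j(3*pi/2) = 0.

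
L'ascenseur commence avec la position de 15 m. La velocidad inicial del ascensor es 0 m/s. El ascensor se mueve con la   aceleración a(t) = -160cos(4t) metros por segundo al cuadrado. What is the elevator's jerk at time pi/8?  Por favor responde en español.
Para resolver esto, necesitamos tomar 1 derivada de nuestra ecuación de la aceleración a(t) = -160·cos(4·t). Derivando la aceleración, obtenemos la sacudida: j(t) = 640·sin(4·t). De la ecuación de la sacudida j(t) = 640·sin(4·t), sustituimos t = pi/8 para obtener j = 640.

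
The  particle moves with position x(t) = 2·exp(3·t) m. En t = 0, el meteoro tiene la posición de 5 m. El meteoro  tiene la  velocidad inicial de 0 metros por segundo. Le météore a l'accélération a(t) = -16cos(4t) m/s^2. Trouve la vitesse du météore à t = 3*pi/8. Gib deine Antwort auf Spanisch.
Debemos encontrar la antiderivada de nuestra ecuación de la aceleración a(t) = -16·cos(4·t) 1 vez. La antiderivada de la aceleración, con v(0) = 0, da la velocidad: v(t) = -4·sin(4·t). Tenemos la velocidad v(t) = -4·sin(4·t). Sustituyendo t = 3*pi/8: v(3*pi/8) = 4.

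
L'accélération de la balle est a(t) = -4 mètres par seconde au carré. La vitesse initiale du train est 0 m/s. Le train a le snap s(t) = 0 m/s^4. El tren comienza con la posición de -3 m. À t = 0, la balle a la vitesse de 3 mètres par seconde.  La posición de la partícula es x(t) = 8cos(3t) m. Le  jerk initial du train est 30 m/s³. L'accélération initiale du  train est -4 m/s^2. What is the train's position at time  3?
We must find the antiderivative of our snap equation s(t) = 0 4 times. Finding the integral of s(t) and using j(0) = 30: j(t) = 30. The antiderivative of jerk, with a(0) = -4, gives acceleration: a(t) = 30·t - 4. Finding the integral of a(t) and using v(0) = 0: v(t) = t·(15·t - 4). Integrating velocity and using the initial condition x(0) = -3, we get x(t) = 5·t^3 - 2·t^2 - 3. From the given position equation x(t) = 5·t^3 - 2·t^2 - 3, we substitute t = 3 to get x = 114.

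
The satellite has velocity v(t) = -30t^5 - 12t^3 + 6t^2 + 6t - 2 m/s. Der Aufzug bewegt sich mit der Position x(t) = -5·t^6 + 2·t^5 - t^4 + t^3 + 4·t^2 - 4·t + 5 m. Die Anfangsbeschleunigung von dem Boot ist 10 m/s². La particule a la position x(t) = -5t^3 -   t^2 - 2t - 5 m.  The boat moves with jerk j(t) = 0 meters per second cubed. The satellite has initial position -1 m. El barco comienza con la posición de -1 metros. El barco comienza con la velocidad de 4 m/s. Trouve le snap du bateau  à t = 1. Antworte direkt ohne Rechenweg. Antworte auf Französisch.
Le snap à t = 1 est s = 0.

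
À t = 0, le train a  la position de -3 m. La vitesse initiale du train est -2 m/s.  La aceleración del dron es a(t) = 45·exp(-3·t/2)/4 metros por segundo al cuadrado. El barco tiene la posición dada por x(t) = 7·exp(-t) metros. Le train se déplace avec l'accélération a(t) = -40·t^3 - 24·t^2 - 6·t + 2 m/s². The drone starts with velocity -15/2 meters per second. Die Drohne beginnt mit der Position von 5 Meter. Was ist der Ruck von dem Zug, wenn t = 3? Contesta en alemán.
Um dies zu lösen, müssen wir 1 Ableitung unserer Gleichung für die Beschleunigung a(t) = -40·t^3 - 24·t^2 - 6·t + 2 nehmen. Mit d/dt von a(t) finden wir j(t) = -120·t^2 - 48·t - 6. Wir haben den Ruck j(t) = -120·t^2 - 48·t - 6. Durch Einsetzen von t = 3: j(3) = -1230.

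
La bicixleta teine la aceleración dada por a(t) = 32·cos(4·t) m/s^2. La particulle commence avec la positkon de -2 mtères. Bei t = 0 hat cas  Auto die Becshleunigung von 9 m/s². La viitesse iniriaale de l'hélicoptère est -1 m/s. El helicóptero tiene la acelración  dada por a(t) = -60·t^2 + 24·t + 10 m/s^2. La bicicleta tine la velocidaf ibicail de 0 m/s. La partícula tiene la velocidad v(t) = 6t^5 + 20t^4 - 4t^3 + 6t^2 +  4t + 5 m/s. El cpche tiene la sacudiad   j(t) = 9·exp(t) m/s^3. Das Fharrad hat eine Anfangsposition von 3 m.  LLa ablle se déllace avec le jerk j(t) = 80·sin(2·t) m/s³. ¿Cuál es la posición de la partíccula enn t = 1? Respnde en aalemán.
Wir müssen die Stammfunktion unserer Gleichung für die Geschwindigkeit v(t) = 6·t^5 + 20·t^4 - 4·t^3 + 6·t^2 + 4·t + 5 1-mal finden. Das Integral von der Geschwindigkeit ist die Position. Mit x(0) = -2 erhalten wir x(t) = t^6 + 4·t^5 - t^4 + 2·t^3 + 2·t^2 + 5·t - 2. Wir haben die Position x(t) = t^6 + 4·t^5 - t^4 + 2·t^3 + 2·t^2 + 5·t - 2. Durch Einsetzen von t = 1: x(1) = 11.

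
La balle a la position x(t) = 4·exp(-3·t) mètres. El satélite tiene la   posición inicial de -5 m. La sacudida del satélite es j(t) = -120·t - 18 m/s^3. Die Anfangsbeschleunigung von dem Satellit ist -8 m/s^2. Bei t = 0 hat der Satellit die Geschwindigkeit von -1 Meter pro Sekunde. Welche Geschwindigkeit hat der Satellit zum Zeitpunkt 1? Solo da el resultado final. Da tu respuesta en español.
En t = 1, v = -38.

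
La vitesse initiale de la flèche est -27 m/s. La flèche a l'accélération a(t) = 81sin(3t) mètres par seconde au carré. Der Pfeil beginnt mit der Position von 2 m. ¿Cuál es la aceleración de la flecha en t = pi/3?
Tenemos la aceleración a(t) = 81·sin(3·t). Sustituyendo t = pi/3: a(pi/3) = 0.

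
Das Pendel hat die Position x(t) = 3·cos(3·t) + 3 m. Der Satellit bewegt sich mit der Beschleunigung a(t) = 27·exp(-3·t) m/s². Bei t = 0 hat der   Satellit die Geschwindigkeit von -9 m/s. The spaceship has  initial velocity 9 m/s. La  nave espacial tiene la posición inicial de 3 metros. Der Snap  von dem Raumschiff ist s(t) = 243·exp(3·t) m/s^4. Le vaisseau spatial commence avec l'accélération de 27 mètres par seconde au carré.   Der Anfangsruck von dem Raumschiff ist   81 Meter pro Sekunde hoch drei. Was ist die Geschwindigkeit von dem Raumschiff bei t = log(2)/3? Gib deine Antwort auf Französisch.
En partant du snap s(t) = 243·exp(3·t), nous prenons 3 intégrales. En intégrant le snap et en utilisant la condition initiale j(0) = 81, nous obtenons j(t) = 81·exp(3·t). En intégrant le jerk et en utilisant la condition initiale a(0) = 27, nous obtenons a(t) = 27·exp(3·t). En prenant ∫a(t)dt et en appliquant v(0) = 9, nous trouvons v(t) = 9·exp(3·t). De l'équation de la vitesse v(t) = 9·exp(3·t), nous substituons t = log(2)/3 pour obtenir v = 18.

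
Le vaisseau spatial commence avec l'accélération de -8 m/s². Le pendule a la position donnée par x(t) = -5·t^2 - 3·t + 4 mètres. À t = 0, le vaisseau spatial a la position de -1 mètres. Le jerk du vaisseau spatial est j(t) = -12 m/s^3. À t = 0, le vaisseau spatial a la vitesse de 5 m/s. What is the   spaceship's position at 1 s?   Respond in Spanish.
Debemos encontrar la antiderivada de nuestra ecuación de la sacudida j(t) = -12 3 veces. La integral de la sacudida es la aceleración. Usando a(0) = -8, obtenemos a(t) = -12·t - 8. Integrando la aceleración y usando la condición inicial v(0) = 5, obtenemos v(t) = -6·t^2 - 8·t + 5. La integral de la velocidad, con x(0) = -1, da la posición: x(t) = -2·t^3 - 4·t^2 + 5·t - 1. Tenemos la posición x(t) = -2·t^3 - 4·t^2 + 5·t - 1. Sustituyendo t = 1: x(1) = -2.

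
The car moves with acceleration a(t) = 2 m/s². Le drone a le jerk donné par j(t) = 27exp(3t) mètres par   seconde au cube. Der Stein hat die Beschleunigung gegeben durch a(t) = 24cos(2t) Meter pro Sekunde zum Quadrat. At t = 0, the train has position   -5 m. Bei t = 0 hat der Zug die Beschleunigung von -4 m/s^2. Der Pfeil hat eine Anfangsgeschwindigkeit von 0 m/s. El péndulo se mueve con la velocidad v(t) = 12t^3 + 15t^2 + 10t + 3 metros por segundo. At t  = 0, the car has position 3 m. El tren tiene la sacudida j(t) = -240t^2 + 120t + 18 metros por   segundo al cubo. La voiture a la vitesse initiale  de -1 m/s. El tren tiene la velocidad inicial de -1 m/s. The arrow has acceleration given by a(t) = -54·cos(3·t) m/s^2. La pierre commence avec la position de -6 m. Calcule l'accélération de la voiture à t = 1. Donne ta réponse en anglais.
From the given acceleration equation a(t) = 2, we substitute t = 1 to get a = 2.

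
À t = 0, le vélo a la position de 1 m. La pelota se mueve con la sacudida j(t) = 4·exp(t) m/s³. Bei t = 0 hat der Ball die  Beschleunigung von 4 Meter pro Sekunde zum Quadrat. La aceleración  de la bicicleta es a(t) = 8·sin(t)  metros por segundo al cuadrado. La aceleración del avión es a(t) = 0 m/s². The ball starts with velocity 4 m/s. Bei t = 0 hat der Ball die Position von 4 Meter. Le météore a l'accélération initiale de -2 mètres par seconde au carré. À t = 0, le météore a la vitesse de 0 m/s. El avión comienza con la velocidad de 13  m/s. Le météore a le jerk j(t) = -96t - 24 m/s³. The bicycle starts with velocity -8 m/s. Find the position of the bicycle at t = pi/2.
To find the answer, we compute 2 integrals of a(t) = 8·sin(t). Taking ∫a(t)dt and applying v(0) = -8, we find v(t) = -8·cos(t). The antiderivative of velocity is position. Using x(0) = 1, we get x(t) = 1 - 8·sin(t). Using x(t) = 1 - 8·sin(t) and substituting t = pi/2, we find x = -7.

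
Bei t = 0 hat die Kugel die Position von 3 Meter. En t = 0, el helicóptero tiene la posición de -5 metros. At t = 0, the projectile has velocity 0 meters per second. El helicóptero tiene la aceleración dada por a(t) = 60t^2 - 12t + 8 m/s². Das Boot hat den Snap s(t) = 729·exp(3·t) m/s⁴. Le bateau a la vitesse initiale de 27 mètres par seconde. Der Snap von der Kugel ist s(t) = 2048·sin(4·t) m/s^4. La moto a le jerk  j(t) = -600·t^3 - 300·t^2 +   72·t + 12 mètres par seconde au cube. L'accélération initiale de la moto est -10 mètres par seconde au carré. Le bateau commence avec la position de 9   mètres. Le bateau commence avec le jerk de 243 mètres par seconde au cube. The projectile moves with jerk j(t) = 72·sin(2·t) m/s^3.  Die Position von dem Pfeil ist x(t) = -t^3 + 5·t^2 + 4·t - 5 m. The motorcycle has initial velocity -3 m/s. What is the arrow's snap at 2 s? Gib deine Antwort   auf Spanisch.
Partiendo de la posición x(t) = -t^3 + 5·t^2 + 4·t - 5, tomamos 4 derivadas. Tomando d/dt de x(t), encontramos v(t) = -3·t^2 + 10·t + 4. La derivada de la velocidad da la aceleración: a(t) = 10 - 6·t. Tomando d/dt de a(t), encontramos j(t) = -6. Derivando la sacudida, obtenemos el snap: s(t) = 0. Tenemos el snap s(t) = 0. Sustituyendo t = 2: s(2) = 0.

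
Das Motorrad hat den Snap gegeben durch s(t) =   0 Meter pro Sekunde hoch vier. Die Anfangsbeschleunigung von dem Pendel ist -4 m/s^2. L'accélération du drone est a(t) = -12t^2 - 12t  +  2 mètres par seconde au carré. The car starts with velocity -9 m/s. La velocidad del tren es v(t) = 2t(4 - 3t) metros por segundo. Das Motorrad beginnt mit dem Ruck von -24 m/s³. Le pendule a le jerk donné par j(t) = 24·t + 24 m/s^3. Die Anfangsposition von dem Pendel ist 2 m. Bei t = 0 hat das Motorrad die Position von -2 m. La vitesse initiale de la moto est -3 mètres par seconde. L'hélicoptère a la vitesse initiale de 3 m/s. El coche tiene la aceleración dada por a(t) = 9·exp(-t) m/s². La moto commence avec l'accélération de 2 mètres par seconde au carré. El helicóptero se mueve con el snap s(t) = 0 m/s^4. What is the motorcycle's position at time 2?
Starting from snap s(t) = 0, we take 4 antiderivatives. Integrating snap and using the initial condition j(0) = -24, we get j(t) = -24. Taking ∫j(t)dt and applying a(0) = 2, we find a(t) = 2 - 24·t. The integral of acceleration is velocity. Using v(0) = -3, we get v(t) = -12·t^2 + 2·t - 3. The antiderivative of velocity, with x(0) = -2, gives position: x(t) = -4·t^3 + t^2 - 3·t - 2. We have position x(t) = -4·t^3 + t^2 - 3·t - 2. Substituting t = 2: x(2) = -36.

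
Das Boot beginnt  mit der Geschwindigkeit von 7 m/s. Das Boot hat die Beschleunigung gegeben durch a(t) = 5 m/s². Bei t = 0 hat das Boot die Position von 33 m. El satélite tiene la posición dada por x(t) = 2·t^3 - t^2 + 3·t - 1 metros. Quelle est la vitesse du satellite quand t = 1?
Pour résoudre ceci, nous devons prendre 1 dérivée de notre équation de la position x(t) = 2·t^3 - t^2 + 3·t - 1. En prenant d/dt de x(t), nous trouvons v(t) = 6·t^2 - 2·t + 3. De l'équation de la vitesse v(t) = 6·t^2 - 2·t + 3, nous substituons t = 1 pour obtenir v = 7.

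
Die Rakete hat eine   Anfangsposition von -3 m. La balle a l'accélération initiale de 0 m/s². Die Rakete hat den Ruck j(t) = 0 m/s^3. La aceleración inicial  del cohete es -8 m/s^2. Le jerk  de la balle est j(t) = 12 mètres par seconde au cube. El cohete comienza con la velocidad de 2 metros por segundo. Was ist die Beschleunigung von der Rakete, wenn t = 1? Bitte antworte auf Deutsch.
Wir müssen die Stammfunktion unserer Gleichung für den Ruck j(t) = 0 1-mal finden. Durch Integration von dem Ruck und Verwendung der Anfangsbedingung a(0) = -8, erhalten wir a(t) = -8. Aus der Gleichung für die Beschleunigung a(t) = -8, setzen wir t = 1 ein und erhalten a = -8.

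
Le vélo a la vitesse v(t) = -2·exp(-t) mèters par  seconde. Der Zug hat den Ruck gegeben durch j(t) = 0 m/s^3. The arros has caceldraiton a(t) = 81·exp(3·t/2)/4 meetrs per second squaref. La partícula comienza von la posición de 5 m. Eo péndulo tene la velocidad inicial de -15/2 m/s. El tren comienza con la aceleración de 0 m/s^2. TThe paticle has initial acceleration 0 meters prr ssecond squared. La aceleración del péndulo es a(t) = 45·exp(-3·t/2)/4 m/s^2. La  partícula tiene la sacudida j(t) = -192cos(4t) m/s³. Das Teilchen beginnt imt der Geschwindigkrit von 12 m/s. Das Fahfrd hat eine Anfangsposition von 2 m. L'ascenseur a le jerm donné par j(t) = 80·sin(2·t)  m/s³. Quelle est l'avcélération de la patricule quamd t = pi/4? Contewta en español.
Debemos encontrar la antiderivada de nuestra ecuación de la sacudida j(t) = -192·cos(4·t) 1 vez. La integral de la sacudida es la aceleración. Usando a(0) = 0, obtenemos a(t) = -48·sin(4·t). Tenemos la aceleración a(t) = -48·sin(4·t). Sustituyendo t = pi/4: a(pi/4) = 0.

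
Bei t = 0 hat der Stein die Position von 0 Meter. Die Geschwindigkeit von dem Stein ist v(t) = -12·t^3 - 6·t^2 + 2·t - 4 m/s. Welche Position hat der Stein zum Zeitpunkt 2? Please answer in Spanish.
Para resolver esto, necesitamos tomar 1 antiderivada de nuestra ecuación de la velocidad v(t) = -12·t^3 - 6·t^2 + 2·t - 4. Integrando la velocidad y usando la condición inicial x(0) = 0, obtenemos x(t) = -3·t^4 - 2·t^3 + t^2 - 4·t. Usando x(t) = -3·t^4 - 2·t^3 + t^2 - 4·t y sustituyendo t = 2, encontramos x = -68.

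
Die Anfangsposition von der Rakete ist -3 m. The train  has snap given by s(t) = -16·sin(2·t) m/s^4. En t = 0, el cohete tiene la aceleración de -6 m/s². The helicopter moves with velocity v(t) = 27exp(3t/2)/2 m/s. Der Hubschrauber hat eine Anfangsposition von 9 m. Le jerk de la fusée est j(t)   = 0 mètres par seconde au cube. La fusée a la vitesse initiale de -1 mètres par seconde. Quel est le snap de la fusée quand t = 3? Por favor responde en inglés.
We must differentiate our jerk equation j(t) = 0 1 time. The derivative of jerk gives snap: s(t) = 0. We have snap s(t) = 0. Substituting t = 3: s(3) = 0.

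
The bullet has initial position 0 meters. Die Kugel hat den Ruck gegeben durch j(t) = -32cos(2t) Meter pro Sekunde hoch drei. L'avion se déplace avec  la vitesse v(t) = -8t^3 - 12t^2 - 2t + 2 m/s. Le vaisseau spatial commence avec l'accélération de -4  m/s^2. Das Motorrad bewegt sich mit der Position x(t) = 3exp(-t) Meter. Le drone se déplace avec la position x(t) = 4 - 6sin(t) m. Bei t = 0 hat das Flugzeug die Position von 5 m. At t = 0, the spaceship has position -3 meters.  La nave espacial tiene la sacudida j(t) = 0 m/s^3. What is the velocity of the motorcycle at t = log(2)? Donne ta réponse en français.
En partant de la position x(t) = 3·exp(-t), nous prenons 1 dérivée. La dérivée de la position donne la vitesse: v(t) = -3·exp(-t). Nous avons la vitesse v(t) = -3·exp(-t). En substituant t = log(2): v(log(2)) = -3/2.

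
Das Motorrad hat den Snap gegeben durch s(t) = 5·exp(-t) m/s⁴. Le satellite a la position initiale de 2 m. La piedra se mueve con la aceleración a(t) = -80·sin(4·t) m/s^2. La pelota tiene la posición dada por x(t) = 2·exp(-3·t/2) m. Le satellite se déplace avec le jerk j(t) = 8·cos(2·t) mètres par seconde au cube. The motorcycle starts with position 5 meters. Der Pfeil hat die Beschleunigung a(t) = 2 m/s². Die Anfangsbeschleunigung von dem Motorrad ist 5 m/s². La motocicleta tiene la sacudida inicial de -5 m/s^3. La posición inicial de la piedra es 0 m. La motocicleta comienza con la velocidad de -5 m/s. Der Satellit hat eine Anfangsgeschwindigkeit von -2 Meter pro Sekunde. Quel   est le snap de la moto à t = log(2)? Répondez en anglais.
We have snap s(t) = 5·exp(-t). Substituting t = log(2): s(log(2)) = 5/2.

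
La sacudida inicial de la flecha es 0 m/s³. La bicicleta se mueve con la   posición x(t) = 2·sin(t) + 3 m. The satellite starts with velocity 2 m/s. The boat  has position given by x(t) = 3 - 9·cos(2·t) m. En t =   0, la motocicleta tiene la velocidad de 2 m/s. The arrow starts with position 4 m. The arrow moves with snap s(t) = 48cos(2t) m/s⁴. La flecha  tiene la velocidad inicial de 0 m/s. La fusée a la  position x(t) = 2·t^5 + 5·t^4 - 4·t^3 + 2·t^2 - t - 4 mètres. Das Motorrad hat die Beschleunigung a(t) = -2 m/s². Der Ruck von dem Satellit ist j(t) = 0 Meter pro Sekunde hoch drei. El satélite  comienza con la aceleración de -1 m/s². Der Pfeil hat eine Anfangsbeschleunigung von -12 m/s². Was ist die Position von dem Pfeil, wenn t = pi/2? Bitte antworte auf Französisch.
Nous devons trouver l'intégrale de notre équation du snap s(t) = 48·cos(2·t) 4 fois. En prenant ∫s(t)dt et en appliquant j(0) = 0, nous trouvons j(t) = 24·sin(2·t). La primitive du jerk, avec a(0) = -12, donne l'accélération: a(t) = -12·cos(2·t). En intégrant l'accélération et en utilisant la condition initiale v(0) = 0, nous obtenons v(t) = -6·sin(2·t). L'intégrale de la vitesse, avec x(0) = 4, donne la position: x(t) = 3·cos(2·t) + 1. En utilisant x(t) = 3·cos(2·t) + 1 et en substituant t = pi/2, nous trouvons x = -2.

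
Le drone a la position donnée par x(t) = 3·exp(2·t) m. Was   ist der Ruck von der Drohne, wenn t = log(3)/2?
Ausgehend von der Position x(t) = 3·exp(2·t), nehmen wir 3 Ableitungen. Mit d/dt von x(t) finden wir v(t) = 6·exp(2·t). Mit d/dt von v(t) finden wir a(t) = 12·exp(2·t). Durch Ableiten von der Beschleunigung erhalten wir den Ruck: j(t) = 24·exp(2·t). Mit j(t) = 24·exp(2·t) und Einsetzen von t = log(3)/2, finden wir j = 72.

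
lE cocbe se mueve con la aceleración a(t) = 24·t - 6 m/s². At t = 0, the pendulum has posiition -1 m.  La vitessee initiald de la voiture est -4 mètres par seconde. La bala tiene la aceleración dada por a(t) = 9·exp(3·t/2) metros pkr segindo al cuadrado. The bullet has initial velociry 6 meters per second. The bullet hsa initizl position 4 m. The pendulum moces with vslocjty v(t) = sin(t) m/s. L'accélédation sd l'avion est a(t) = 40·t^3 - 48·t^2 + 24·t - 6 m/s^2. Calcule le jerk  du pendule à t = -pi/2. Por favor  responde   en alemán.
Um dies zu lösen, müssen wir 2 Ableitungen unserer Gleichung für die Geschwindigkeit v(t) = sin(t) nehmen. Die Ableitung von der Geschwindigkeit ergibt die Beschleunigung: a(t) = cos(t). Mit d/dt von a(t) finden wir j(t) = -sin(t). Mit j(t) = -sin(t) und Einsetzen von t = -pi/2, finden wir j = 1.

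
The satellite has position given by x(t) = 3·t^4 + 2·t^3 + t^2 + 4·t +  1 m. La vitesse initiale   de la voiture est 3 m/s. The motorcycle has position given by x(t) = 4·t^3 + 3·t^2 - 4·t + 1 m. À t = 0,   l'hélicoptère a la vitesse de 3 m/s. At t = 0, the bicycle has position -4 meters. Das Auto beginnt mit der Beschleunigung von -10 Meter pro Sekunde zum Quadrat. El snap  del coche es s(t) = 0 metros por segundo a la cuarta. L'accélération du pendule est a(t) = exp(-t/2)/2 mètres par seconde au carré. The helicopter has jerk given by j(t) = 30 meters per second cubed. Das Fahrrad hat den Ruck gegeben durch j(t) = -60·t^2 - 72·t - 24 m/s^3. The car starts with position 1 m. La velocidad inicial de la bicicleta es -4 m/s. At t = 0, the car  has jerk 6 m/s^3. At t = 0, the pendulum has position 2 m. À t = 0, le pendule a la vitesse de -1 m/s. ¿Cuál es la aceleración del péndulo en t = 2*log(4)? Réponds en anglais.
Using a(t) = exp(-t/2)/2 and substituting t = 2*log(4), we find a = 1/8.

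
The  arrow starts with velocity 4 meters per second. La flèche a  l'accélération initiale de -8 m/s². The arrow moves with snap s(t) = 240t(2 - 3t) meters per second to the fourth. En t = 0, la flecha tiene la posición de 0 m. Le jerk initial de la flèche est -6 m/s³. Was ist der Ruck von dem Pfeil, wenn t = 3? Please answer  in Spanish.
Debemos encontrar la antiderivada de nuestra ecuación del snap s(t) = 240·t·(2 - 3·t) 1 vez. Tomando ∫s(t)dt y aplicando j(0) = -6, encontramos j(t) = -240·t^3 + 240·t^2 - 6. Tenemos la sacudida j(t) = -240·t^3 + 240·t^2 - 6. Sustituyendo t = 3: j(3) = -4326.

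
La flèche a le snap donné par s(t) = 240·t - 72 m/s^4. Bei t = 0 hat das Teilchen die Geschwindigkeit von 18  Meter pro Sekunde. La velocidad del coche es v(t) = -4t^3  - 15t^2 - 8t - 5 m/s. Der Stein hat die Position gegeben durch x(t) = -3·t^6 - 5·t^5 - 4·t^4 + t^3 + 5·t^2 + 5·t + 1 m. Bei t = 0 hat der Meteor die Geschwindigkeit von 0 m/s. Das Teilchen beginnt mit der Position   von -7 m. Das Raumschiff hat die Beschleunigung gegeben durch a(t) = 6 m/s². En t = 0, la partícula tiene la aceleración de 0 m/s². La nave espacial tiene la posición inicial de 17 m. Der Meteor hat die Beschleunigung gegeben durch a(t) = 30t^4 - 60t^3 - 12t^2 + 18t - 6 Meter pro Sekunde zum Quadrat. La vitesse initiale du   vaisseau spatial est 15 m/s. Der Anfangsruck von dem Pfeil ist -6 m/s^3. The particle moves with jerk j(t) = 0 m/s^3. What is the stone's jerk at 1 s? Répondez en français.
Pour résoudre ceci, nous devons prendre 3 dérivées de notre équation de la position x(t) = -3·t^6 - 5·t^5 - 4·t^4 + t^3 + 5·t^2 + 5·t + 1. La dérivée de la position donne la vitesse: v(t) = -18·t^5 - 25·t^4 - 16·t^3 + 3·t^2 + 10·t + 5. La dérivée de la vitesse donne l'accélération: a(t) = -90·t^4 - 100·t^3 - 48·t^2 + 6·t + 10. En prenant d/dt de a(t), nous trouvons j(t) = -360·t^3 - 300·t^2 - 96·t + 6. En utilisant j(t) = -360·t^3 - 300·t^2 - 96·t + 6 et en substituant t = 1, nous trouvons j = -750.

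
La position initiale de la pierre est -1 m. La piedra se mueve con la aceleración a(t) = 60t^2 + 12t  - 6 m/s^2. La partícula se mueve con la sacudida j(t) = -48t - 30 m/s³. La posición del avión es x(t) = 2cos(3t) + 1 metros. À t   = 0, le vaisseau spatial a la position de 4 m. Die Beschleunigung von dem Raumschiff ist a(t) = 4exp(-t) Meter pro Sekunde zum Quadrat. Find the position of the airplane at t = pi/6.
From the given position equation x(t) = 2·cos(3·t) + 1, we substitute t = pi/6 to get x = 1.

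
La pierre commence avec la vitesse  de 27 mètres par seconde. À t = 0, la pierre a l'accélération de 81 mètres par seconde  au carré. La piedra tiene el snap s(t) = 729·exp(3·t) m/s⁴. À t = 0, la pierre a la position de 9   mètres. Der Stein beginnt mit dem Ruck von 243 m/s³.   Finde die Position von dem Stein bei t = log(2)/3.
Um dies zu lösen, müssen wir 4 Integrale unserer Gleichung für den Snap s(t) = 729·exp(3·t) finden. Mit ∫s(t)dt und Anwendung von j(0) = 243, finden wir j(t) = 243·exp(3·t). Mit ∫j(t)dt und Anwendung von a(0) = 81, finden wir a(t) = 81·exp(3·t). Durch Integration von der Beschleunigung und Verwendung der Anfangsbedingung v(0) = 27, erhalten wir v(t) = 27·exp(3·t). Mit ∫v(t)dt und Anwendung von x(0) = 9, finden wir x(t) = 9·exp(3·t). Mit x(t) = 9·exp(3·t) und Einsetzen von t = log(2)/3, finden wir x = 18.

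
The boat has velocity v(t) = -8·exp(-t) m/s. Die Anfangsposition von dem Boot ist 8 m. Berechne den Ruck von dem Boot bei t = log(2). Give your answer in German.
Wir müssen unsere Gleichung für die Geschwindigkeit v(t) = -8·exp(-t) 2-mal ableiten. Durch Ableiten von der Geschwindigkeit erhalten wir die Beschleunigung: a(t) = 8·exp(-t). Mit d/dt von a(t) finden wir j(t) = -8·exp(-t). Wir haben den Ruck j(t) = -8·exp(-t). Durch Einsetzen von t = log(2): j(log(2)) = -4.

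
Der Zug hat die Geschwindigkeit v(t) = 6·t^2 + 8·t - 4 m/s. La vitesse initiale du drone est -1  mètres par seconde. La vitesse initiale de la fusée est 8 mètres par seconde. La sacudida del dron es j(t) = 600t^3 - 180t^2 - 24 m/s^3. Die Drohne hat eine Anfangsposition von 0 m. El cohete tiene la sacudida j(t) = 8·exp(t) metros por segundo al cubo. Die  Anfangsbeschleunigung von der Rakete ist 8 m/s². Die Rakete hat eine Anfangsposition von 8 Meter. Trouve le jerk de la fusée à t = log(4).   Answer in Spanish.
Tenemos la sacudida j(t) = 8·exp(t). Sustituyendo t = log(4): j(log(4)) = 32.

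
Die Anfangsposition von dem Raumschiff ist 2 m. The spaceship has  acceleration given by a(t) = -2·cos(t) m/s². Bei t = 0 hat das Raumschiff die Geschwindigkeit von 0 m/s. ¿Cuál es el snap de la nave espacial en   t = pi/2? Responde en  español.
Para resolver esto, necesitamos tomar 2 derivadas de nuestra ecuación de la aceleración a(t) = -2·cos(t). La derivada de la aceleración da la sacudida: j(t) = 2·sin(t). La derivada de la sacudida da el snap: s(t) = 2·cos(t). Usando s(t) = 2·cos(t) y sustituyendo t = pi/2, encontramos s = 0.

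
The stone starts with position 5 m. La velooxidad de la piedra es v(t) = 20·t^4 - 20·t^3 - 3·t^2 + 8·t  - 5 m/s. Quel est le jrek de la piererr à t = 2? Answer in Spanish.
Debemos derivar nuestra ecuación de la velocidad v(t) = 20·t^4 - 20·t^3 - 3·t^2 + 8·t - 5 2 veces. Tomando d/dt de v(t), encontramos a(t) = 80·t^3 - 60·t^2 - 6·t + 8. Tomando d/dt de a(t), encontramos j(t) = 240·t^2 - 120·t - 6. Usando j(t) = 240·t^2 - 120·t - 6 y sustituyendo t = 2, encontramos j = 714.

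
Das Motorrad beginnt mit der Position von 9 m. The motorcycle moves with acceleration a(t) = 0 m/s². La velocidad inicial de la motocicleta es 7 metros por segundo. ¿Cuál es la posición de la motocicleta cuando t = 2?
Necesitamos integrar nuestra ecuación de la aceleración a(t) = 0 2 veces. La integral de la aceleración es la velocidad. Usando v(0) = 7, obtenemos v(t) = 7. Integrando la velocidad y usando la condición inicial x(0) = 9, obtenemos x(t) = 7·t + 9. De la ecuación de la posición x(t) = 7·t + 9, sustituimos t = 2 para obtener x = 23.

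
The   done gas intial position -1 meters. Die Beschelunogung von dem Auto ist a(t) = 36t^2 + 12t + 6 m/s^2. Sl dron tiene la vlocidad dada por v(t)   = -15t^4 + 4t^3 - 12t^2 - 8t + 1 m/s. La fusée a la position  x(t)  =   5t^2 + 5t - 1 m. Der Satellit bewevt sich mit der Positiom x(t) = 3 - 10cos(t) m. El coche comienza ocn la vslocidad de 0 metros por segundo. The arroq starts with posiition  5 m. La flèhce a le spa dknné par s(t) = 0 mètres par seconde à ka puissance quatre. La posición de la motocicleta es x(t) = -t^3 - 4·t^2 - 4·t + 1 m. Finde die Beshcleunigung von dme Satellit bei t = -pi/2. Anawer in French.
Pour résoudre ceci, nous devons prendre 2 dérivées de notre équation de la position x(t) = 3 - 10·cos(t). En dérivant la position, nous obtenons la vitesse: v(t) = 10·sin(t). En prenant d/dt de v(t), nous trouvons a(t) = 10·cos(t). En utilisant a(t) = 10·cos(t) et en substituant t = -pi/2, nous trouvons a = 0.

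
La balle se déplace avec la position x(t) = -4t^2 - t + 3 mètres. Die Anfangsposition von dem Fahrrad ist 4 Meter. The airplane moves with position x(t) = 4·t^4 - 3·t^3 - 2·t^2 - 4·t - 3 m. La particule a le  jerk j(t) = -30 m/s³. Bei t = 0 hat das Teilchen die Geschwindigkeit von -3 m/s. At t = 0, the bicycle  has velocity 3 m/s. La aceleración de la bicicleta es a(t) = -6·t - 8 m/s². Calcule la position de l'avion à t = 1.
En utilisant x(t) = 4·t^4 - 3·t^3 - 2·t^2 - 4·t - 3 et en substituant t = 1, nous trouvons x = -8.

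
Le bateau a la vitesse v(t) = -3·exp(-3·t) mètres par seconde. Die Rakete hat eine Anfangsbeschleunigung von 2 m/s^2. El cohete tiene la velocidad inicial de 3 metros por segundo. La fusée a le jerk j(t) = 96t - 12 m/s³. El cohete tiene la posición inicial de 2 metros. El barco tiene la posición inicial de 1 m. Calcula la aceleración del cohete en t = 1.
Partiendo de la sacudida j(t) = 96·t - 12, tomamos 1 antiderivada. Tomando ∫j(t)dt y aplicando a(0) = 2, encontramos a(t) = 48·t^2 - 12·t + 2. De la ecuación de la aceleración a(t) = 48·t^2 - 12·t + 2, sustituimos t = 1 para obtener a = 38.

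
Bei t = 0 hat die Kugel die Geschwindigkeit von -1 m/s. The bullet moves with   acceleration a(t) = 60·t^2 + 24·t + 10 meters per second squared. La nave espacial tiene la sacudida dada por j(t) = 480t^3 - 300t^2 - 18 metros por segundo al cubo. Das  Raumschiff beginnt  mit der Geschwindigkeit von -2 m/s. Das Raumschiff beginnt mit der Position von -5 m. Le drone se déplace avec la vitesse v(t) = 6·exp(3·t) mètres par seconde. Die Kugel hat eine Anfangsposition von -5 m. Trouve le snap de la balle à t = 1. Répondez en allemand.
Um dies zu lösen, müssen wir 2 Ableitungen unserer Gleichung für die Beschleunigung a(t) = 60·t^2 + 24·t + 10 nehmen. Die Ableitung von der Beschleunigung ergibt den Ruck: j(t) = 120·t + 24. Die Ableitung von dem Ruck ergibt den Snap: s(t) = 120. Mit s(t) = 120 und Einsetzen von t = 1, finden wir s = 120.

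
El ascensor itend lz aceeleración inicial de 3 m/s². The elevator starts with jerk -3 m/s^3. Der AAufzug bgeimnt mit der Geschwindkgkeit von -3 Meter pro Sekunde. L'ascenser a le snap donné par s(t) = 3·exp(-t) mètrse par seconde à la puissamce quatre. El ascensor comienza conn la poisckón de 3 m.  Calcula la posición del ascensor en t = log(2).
Necesitamos integrar nuestra ecuación del snap s(t) = 3·exp(-t) 4 veces. La integral del snap, con j(0) = -3, da la sacudida: j(t) = -3·exp(-t). La antiderivada de la sacudida es la aceleración. Usando a(0) = 3, obtenemos a(t) = 3·exp(-t). La antiderivada de la aceleración, con v(0) = -3, da la velocidad: v(t) = -3·exp(-t). Tomando ∫v(t)dt y aplicando x(0) = 3, encontramos x(t) = 3·exp(-t). De la ecuación de la posición x(t) = 3·exp(-t), sustituimos t = log(2) para obtener x = 3/2.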